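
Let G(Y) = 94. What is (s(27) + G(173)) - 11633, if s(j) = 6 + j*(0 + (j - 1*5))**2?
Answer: 1535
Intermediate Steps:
s(j) = 6 + j*(-5 + j)**2 (s(j) = 6 + j*(0 + (j - 5))**2 = 6 + j*(0 + (-5 + j))**2 = 6 + j*(-5 + j)**2)
(s(27) + G(173)) - 11633 = ((6 + 27*(-5 + 27)**2) + 94) - 11633 = ((6 + 27*22**2) + 94) - 11633 = ((6 + 27*484) + 94) - 11633 = ((6 + 13068) + 94) - 11633 = (13074 + 94) - 11633 = 13168 - 11633 = 1535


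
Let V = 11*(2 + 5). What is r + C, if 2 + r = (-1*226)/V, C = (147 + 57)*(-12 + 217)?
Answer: 3219760/77 ≈ 41815.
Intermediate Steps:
C = 41820 (C = 204*205 = 41820)
V = 77 (V = 11*7 = 77)
r = -380/77 (r = -2 - 1*226/77 = -2 - 226*1/77 = -2 - 226/77 = -380/77 ≈ -4.9351)
r + C = -380/77 + 41820 = 3219760/77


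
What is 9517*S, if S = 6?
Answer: 57102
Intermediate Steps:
9517*S = 9517*6 = 57102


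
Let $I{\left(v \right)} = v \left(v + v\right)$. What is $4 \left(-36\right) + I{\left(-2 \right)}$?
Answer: $-136$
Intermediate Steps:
$I{\left(v \right)} = 2 v^{2}$ ($I{\left(v \right)} = v 2 v = 2 v^{2}$)
$4 \left(-36\right) + I{\left(-2 \right)} = 4 \left(-36\right) + 2 \left(-2\right)^{2} = -144 + 2 \cdot 4 = -144 + 8 = -136$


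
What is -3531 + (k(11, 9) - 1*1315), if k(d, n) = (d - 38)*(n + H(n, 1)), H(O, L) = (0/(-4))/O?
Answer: -5089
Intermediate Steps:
H(O, L) = 0 (H(O, L) = (0*(-1/4))/O = 0/O = 0)
k(d, n) = n*(-38 + d) (k(d, n) = (d - 38)*(n + 0) = (-38 + d)*n = n*(-38 + d))
-3531 + (k(11, 9) - 1*1315) = -3531 + (9*(-38 + 11) - 1*1315) = -3531 + (9*(-27) - 1315) = -3531 + (-243 - 1315) = -3531 - 1558 = -5089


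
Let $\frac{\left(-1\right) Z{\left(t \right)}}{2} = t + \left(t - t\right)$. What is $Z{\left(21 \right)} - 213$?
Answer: $-255$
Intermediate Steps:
$Z{\left(t \right)} = - 2 t$ ($Z{\left(t \right)} = - 2 \left(t + \left(t - t\right)\right) = - 2 \left(t + 0\right) = - 2 t$)
$Z{\left(21 \right)} - 213 = \left(-2\right) 21 - 213 = -42 - 213 = -255$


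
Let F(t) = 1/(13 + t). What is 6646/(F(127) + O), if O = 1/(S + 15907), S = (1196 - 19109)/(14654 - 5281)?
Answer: 9907750331080/10742187 ≈ 9.2232e+5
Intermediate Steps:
S = -2559/1339 (S = -17913/9373 = -17913*1/9373 = -2559/1339 ≈ -1.9111)
O = 1339/21296914 (O = 1/(-2559/1339 + 15907) = 1/(21296914/1339) = 1339/21296914 ≈ 6.2873e-5)
6646/(F(127) + O) = 6646/(1/(13 + 127) + 1339/21296914) = 6646/(1/140 + 1339/21296914) = 6646/(10742187/1490783980) = 6646*(1490783980/10742187) = 9907750331080/10742187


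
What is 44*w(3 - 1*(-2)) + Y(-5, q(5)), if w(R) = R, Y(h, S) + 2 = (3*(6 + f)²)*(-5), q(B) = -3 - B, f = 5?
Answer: -1597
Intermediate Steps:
Y(h, S) = -1817 (Y(h, S) = -2 + (3*(6 + 5)²)*(-5) = -2 + (3*11²)*(-5) = -2 + (3*121)*(-5) = -2 + 363*(-5) = -2 - 1815 = -1817)
44*w(3 - 1*(-2)) + Y(-5, q(5)) = 44*(3 - 1*(-2)) - 1817 = 44*(3 + 2) - 1817 = 44*5 - 1817 = 220 - 1817 = -1597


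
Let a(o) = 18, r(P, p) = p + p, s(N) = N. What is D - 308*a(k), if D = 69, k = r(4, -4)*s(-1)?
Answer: -5475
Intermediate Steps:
r(P, p) = 2*p
k = 8 (k = (2*(-4))*(-1) = -8*(-1) = 8)
D - 308*a(k) = 69 - 308*18 = 69 - 5544 = -5475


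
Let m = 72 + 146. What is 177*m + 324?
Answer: 38910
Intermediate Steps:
m = 218
177*m + 324 = 177*218 + 324 = 38586 + 324 = 38910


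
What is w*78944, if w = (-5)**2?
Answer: 1973600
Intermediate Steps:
w = 25
w*78944 = 25*78944 = 1973600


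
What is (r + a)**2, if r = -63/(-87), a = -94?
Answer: 7317025/841 ≈ 8700.4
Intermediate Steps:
r = 21/29 (r = -63*(-1/87) = 21/29 ≈ 0.72414)
(r + a)**2 = (21/29 - 94)**2 = (-2705/29)**2 = 7317025/841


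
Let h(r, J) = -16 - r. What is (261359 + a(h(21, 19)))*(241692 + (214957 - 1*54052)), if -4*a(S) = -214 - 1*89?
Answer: 421011384183/4 ≈ 1.0525e+11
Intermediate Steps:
a(S) = 303/4 (a(S) = -(-214 - 1*89)/4 = -(-214 - 89)/4 = -¼*(-303) = 303/4)
(261359 + a(h(21, 19)))*(241692 + (214957 - 1*54052)) = (261359 + 303/4)*(241692 + (214957 - 1*54052)) = 1045739*(241692 + (214957 - 54052))/4 = 1045739*(241692 + 160905)/4 = (1045739/4)*402597 = 421011384183/4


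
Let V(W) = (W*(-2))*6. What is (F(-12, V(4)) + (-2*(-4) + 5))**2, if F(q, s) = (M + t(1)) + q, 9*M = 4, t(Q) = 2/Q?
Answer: 961/81 ≈ 11.864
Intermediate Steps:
V(W) = -12*W (V(W) = -2*W*6 = -12*W)
M = 4/9 (M = (1/9)*4 = 4/9 ≈ 0.44444)
F(q, s) = 22/9 + q (F(q, s) = (4/9 + 2/1) + q = (4/9 + 2*1) + q = (4/9 + 2) + q = 22/9 + q)
(F(-12, V(4)) + (-2*(-4) + 5))**2 = ((22/9 - 12) + (-2*(-4) + 5))**2 = (-86/9 + (8 + 5))**2 = (-86/9 + 13)**2 = (31/9)**2 = 961/81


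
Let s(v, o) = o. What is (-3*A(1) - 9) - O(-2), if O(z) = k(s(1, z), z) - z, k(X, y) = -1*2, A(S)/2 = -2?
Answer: 3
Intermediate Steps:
A(S) = -4 (A(S) = 2*(-2) = -4)
k(X, y) = -2
O(z) = -2 - z
(-3*A(1) - 9) - O(-2) = (-3*(-4) - 9) - (-2 - 1*(-2)) = (12 - 9) - (-2 + 2) = 3 - 1*0 = 3 + 0 = 3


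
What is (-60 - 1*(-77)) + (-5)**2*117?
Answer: 2942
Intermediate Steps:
(-60 - 1*(-77)) + (-5)**2*117 = (-60 + 77) + 25*117 = 17 + 2925 = 2942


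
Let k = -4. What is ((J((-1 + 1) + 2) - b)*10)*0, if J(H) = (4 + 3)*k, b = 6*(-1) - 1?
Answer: 0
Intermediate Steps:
b = -7 (b = -6 - 1 = -7)
J(H) = -28 (J(H) = (4 + 3)*(-4) = 7*(-4) = -28)
((J((-1 + 1) + 2) - b)*10)*0 = ((-28 - 1*(-7))*10)*0 = ((-28 + 7)*10)*0 = -21*10*0 = -210*0 = 0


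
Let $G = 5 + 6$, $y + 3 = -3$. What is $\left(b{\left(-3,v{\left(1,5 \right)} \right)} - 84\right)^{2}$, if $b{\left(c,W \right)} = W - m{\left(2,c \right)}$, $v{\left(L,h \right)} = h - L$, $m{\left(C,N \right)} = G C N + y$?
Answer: $64$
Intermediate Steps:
$y = -6$ ($y = -3 - 3 = -6$)
$G = 11$
$m{\left(C,N \right)} = -6 + 11 C N$ ($m{\left(C,N \right)} = 11 C N - 6 = -6 + 11 C N$)
$b{\left(c,W \right)} = 6 + W - 22 c$ ($b{\left(c,W \right)} = W - \left(-6 + 11 \cdot 2 c\right) = W - \left(-6 + 22 c\right) = 6 + W - 22 c$)
$\left(b{\left(-3,v{\left(1,5 \right)} \right)} - 84\right)^{2} = \left(\left(6 + \left(5 - 1\right) - -66\right) - 84\right)^{2} = \left(\left(6 + \left(5 - 1\right) + 66\right) - 84\right)^{2} = \left(\left(6 + 4 + 66\right) - 84\right)^{2} = \left(76 - 84\right)^{2} = \left(-8\right)^{2} = 64$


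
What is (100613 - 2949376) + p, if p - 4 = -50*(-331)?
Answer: -2832209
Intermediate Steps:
p = 16554 (p = 4 - 50*(-331) = 4 + 16550 = 16554)
(100613 - 2949376) + p = (100613 - 2949376) + 16554 = -2848763 + 16554 = -2832209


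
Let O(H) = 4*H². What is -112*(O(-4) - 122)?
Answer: 6496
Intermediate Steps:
-112*(O(-4) - 122) = -112*(4*(-4)² - 122) = -112*(4*16 - 122) = -112*(64 - 122) = -112*(-58) = 6496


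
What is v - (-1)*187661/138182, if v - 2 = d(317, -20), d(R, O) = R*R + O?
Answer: 13883471383/138182 ≈ 1.0047e+5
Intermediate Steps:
d(R, O) = O + R² (d(R, O) = R² + O = O + R²)
v = 100471 (v = 2 + (-20 + 317²) = 2 + (-20 + 100489) = 2 + 100469 = 100471)
v - (-1)*187661/138182 = 100471 - (-1)*187661/138182 = 100471 - 1*(-187661/138182) = 100471 + 187661/138182 = 13883471383/138182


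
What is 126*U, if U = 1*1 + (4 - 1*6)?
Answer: -126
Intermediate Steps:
U = -1 (U = 1 + (4 - 6) = 1 - 2 = -1)
126*U = 126*(-1) = -126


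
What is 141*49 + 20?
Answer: 6929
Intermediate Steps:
141*49 + 20 = 6909 + 20 = 6929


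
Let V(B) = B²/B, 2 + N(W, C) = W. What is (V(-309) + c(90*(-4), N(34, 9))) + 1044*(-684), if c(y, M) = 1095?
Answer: -713310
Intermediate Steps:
N(W, C) = -2 + W
V(B) = B
(V(-309) + c(90*(-4), N(34, 9))) + 1044*(-684) = (-309 + 1095) + 1044*(-684) = 786 - 714096 = -713310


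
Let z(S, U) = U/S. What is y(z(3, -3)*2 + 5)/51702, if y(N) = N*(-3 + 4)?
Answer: 1/17234 ≈ 5.8025e-5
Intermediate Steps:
y(N) = N (y(N) = N*1 = N)
y(z(3, -3)*2 + 5)/51702 = (-3/3*2 + 5)/51702 = (-3*⅓*2 + 5)*(1/51702) = (-1*2 + 5)*(1/51702) = (-2 + 5)*(1/51702) = 3*(1/51702) = 1/17234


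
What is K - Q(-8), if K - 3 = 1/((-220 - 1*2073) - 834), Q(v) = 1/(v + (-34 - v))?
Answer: 322047/106318 ≈ 3.0291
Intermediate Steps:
Q(v) = -1/34 (Q(v) = 1/(-34) = -1/34)
K = 9380/3127 (K = 3 + 1/((-220 - 1*2073) - 834) = 3 + 1/((-220 - 2073) - 834) = 3 + 1/(-2293 - 834) = 3 + 1/(-3127) = 3 - 1/3127 = 9380/3127 ≈ 2.9997)
K - Q(-8) = 9380/3127 - 1*(-1/34) = 9380/3127 + 1/34 = 322047/106318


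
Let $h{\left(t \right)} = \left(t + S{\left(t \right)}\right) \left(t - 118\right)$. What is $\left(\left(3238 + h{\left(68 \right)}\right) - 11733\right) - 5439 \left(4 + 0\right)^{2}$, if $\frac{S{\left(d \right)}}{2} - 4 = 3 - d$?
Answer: $-92819$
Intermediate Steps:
$S{\left(d \right)} = 14 - 2 d$ ($S{\left(d \right)} = 8 + 2 \left(3 - d\right) = 8 - \left(-6 + 2 d\right) = 14 - 2 d$)
$h{\left(t \right)} = \left(-118 + t\right) \left(14 - t\right)$ ($h{\left(t \right)} = \left(t - \left(-14 + 2 t\right)\right) \left(t - 118\right) = \left(14 - t\right) \left(-118 + t\right) = \left(-118 + t\right) \left(14 - t\right)$)
$\left(\left(3238 + h{\left(68 \right)}\right) - 11733\right) - 5439 \left(4 + 0\right)^{2} = \left(\left(3238 - -2700\right) - 11733\right) - 5439 \left(4 + 0\right)^{2} = \left(\left(3238 - -2700\right) - 11733\right) - 5439 \cdot 4^{2} = \left(\left(3238 - -2700\right) - 11733\right) - 5439 \cdot 16 = \left(\left(3238 + 2700\right) - 11733\right) - 87024 = \left(5938 - 11733\right) - 87024 = -5795 - 87024 = -92819$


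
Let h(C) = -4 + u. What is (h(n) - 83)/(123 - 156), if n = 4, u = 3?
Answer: 28/11 ≈ 2.5455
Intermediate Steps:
h(C) = -1 (h(C) = -4 + 3 = -1)
(h(n) - 83)/(123 - 156) = (-1 - 83)/(123 - 156) = -84/(-33) = -84*(-1/33) = 28/11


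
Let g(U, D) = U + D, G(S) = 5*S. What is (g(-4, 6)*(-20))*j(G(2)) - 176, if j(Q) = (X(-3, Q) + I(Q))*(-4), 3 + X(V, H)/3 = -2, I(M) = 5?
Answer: -1776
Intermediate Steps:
X(V, H) = -15 (X(V, H) = -9 + 3*(-2) = -9 - 6 = -15)
g(U, D) = D + U
j(Q) = 40 (j(Q) = (-15 + 5)*(-4) = -10*(-4) = 40)
(g(-4, 6)*(-20))*j(G(2)) - 176 = ((6 - 4)*(-20))*40 - 176 = (2*(-20))*40 - 176 = -40*40 - 176 = -1600 - 176 = -1776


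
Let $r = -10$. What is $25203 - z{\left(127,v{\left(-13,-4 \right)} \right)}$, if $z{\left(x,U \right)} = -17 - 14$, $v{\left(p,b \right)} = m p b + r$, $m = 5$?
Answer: $25234$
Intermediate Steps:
$v{\left(p,b \right)} = -10 + 5 b p$ ($v{\left(p,b \right)} = 5 p b - 10 = 5 b p - 10 = -10 + 5 b p$)
$z{\left(x,U \right)} = -31$ ($z{\left(x,U \right)} = -17 - 14 = -31$)
$25203 - z{\left(127,v{\left(-13,-4 \right)} \right)} = 25203 - -31 = 25203 + 31 = 25234$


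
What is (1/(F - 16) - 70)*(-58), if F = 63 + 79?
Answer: 255751/63 ≈ 4059.5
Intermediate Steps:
F = 142
(1/(F - 16) - 70)*(-58) = (1/(142 - 16) - 70)*(-58) = (1/126 - 70)*(-58) = -8819/126*(-58) = 255751/63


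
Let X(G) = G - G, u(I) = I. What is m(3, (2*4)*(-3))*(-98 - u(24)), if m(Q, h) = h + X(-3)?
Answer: 2928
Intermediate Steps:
X(G) = 0
m(Q, h) = h (m(Q, h) = h + 0 = h)
m(3, (2*4)*(-3))*(-98 - u(24)) = ((2*4)*(-3))*(-98 - 1*24) = (8*(-3))*(-98 - 24) = -24*(-122) = 2928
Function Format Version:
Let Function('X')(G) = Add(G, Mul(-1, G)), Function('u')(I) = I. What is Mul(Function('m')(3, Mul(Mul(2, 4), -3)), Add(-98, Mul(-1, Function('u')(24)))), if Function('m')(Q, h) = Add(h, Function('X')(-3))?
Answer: 2928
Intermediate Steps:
Function('X')(G) = 0
Function('m')(Q, h) = h (Function('m')(Q, h) = Add(h, 0) = h)
Mul(Function('m')(3, Mul(Mul(2, 4), -3)), Add(-98, Mul(-1, Function('u')(24)))) = Mul(Mul(Mul(2, 4), -3), Add(-98, Mul(-1, 24))) = Mul(Mul(8, -3), Add(-98, -24)) = Mul(-24, -122) = 2928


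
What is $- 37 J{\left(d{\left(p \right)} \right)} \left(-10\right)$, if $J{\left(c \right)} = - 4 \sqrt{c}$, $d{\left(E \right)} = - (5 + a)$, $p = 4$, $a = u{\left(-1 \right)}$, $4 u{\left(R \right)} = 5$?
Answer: $- 3700 i \approx - 3700.0 i$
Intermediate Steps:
$u{\left(R \right)} = \frac{5}{4}$ ($u{\left(R \right)} = \frac{1}{4} \cdot 5 = \frac{5}{4}$)
$a = \frac{5}{4} \approx 1.25$
$d{\left(E \right)} = - \frac{25}{4}$ ($d{\left(E \right)} = - (5 + \frac{5}{4}) = \left(-1\right) \frac{25}{4} = - \frac{25}{4}$)
$- 37 J{\left(d{\left(p \right)} \right)} \left(-10\right) = - 37 \left(- 4 \sqrt{- \frac{25}{4}}\right) \left(-10\right) = - 37 \left(- 4 \frac{5 i}{2}\right) \left(-10\right) = - 37 \left(- 10 i\right) \left(-10\right) = 370 i \left(-10\right) = - 3700 i$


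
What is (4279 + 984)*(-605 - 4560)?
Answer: -27183395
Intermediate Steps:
(4279 + 984)*(-605 - 4560) = 5263*(-5165) = -27183395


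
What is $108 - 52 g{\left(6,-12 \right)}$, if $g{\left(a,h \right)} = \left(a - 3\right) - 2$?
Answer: $56$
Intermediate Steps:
$g{\left(a,h \right)} = -5 + a$ ($g{\left(a,h \right)} = \left(-3 + a\right) - 2 = -5 + a$)
$108 - 52 g{\left(6,-12 \right)} = 108 - 52 \left(-5 + 6\right) = 108 - 52 = 56$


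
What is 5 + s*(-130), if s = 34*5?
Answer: -22095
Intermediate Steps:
s = 170
5 + s*(-130) = 5 + 170*(-130) = 5 - 22100 = -22095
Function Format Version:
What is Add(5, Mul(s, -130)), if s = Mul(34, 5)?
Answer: -22095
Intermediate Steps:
s = 170
Add(5, Mul(s, -130)) = Add(5, Mul(170, -130)) = Add(5, -22100) = -22095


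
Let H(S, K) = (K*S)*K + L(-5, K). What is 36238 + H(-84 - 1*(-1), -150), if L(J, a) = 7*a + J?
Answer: -1832317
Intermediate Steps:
L(J, a) = J + 7*a
H(S, K) = -5 + 7*K + S*K² (H(S, K) = (K*S)*K + (-5 + 7*K) = S*K² + (-5 + 7*K) = -5 + 7*K + S*K²)
36238 + H(-84 - 1*(-1), -150) = 36238 + (-5 + 7*(-150) + (-84 - 1*(-1))*(-150)²) = 36238 + (-5 - 1050 + (-84 + 1)*22500) = 36238 + (-5 - 1050 - 83*22500) = 36238 + (-5 - 1050 - 1867500) = 36238 - 1868555 = -1832317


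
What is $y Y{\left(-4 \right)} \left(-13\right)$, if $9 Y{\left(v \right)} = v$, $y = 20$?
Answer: $\frac{1040}{9} \approx 115.56$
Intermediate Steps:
$Y{\left(v \right)} = \frac{v}{9}$
$y Y{\left(-4 \right)} \left(-13\right) = 20 \cdot \frac{1}{9} \left(-4\right) \left(-13\right) = 20 \left(- \frac{4}{9}\right) \left(-13\right) = \left(- \frac{80}{9}\right) \left(-13\right) = \frac{1040}{9}$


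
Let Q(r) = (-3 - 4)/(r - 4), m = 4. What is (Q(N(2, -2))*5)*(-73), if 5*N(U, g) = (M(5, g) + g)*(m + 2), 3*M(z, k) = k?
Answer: -12775/36 ≈ -354.86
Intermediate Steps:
M(z, k) = k/3
N(U, g) = 8*g/5 (N(U, g) = ((g/3 + g)*(4 + 2))/5 = ((4*g/3)*6)/5 = (8*g)/5 = 8*g/5)
Q(r) = -7/(-4 + r)
(Q(N(2, -2))*5)*(-73) = (-7/(-4 + (8/5)*(-2))*5)*(-73) = (-7/(-4 - 16/5)*5)*(-73) = (-7/(-36/5)*5)*(-73) = (-7*(-5/36)*5)*(-73) = ((35/36)*5)*(-73) = (175/36)*(-73) = -12775/36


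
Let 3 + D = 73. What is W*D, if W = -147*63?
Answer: -648270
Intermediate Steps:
D = 70 (D = -3 + 73 = 70)
W = -9261
W*D = -9261*70 = -648270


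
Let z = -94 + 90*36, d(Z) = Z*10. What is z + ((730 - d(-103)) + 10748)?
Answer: 15654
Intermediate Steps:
d(Z) = 10*Z
z = 3146 (z = -94 + 3240 = 3146)
z + ((730 - d(-103)) + 10748) = 3146 + ((730 - 10*(-103)) + 10748) = 3146 + ((730 - 1*(-1030)) + 10748) = 3146 + ((730 + 1030) + 10748) = 3146 + (1760 + 10748) = 3146 + 12508 = 15654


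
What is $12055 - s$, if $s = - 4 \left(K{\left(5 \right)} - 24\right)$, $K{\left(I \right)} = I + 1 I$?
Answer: $11999$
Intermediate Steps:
$K{\left(I \right)} = 2 I$ ($K{\left(I \right)} = I + I = 2 I$)
$s = 56$ ($s = - 4 \left(2 \cdot 5 - 24\right) = - 4 \left(10 - 24\right) = \left(-4\right) \left(-14\right) = 56$)
$12055 - s = 12055 - 56 = 11999$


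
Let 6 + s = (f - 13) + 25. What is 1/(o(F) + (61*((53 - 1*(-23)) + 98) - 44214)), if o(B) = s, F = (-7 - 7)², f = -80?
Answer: -1/33674 ≈ -2.9697e-5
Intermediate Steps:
F = 196 (F = (-14)² = 196)
s = -74 (s = -6 + ((-80 - 13) + 25) = -6 + (-93 + 25) = -6 - 68 = -74)
o(B) = -74
1/(o(F) + (61*((53 - 1*(-23)) + 98) - 44214)) = 1/(-74 + (61*((53 - 1*(-23)) + 98) - 44214)) = 1/(-74 + (61*((53 + 23) + 98) - 44214)) = 1/(-74 + (61*(76 + 98) - 44214)) = 1/(-74 + (61*174 - 44214)) = 1/(-74 + (10614 - 44214)) = 1/(-74 - 33600) = 1/(-33674) = -1/33674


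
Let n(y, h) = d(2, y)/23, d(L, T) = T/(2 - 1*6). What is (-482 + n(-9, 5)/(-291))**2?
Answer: 18501792479641/79637776 ≈ 2.3232e+5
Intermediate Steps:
d(L, T) = -T/4 (d(L, T) = T/(2 - 6) = T/(-4) = T*(-1/4) = -T/4)
n(y, h) = -y/92 (n(y, h) = -y/4/23 = -y/4*(1/23) = -y/92)
(-482 + n(-9, 5)/(-291))**2 = (-482 - 1/92*(-9)/(-291))**2 = (-482 + (9/92)*(-1/291))**2 = (-482 - 3/8924)**2 = (-4301371/8924)**2 = 18501792479641/79637776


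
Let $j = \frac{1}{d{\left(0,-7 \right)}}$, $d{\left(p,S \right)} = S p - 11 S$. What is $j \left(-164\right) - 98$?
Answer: $- \frac{7710}{77} \approx -100.13$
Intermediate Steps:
$d{\left(p,S \right)} = - 11 S + S p$
$j = \frac{1}{77}$ ($j = \frac{1}{\left(-7\right) \left(-11 + 0\right)} = \frac{1}{\left(-7\right) \left(-11\right)} = \frac{1}{77} \approx 0.012987$)
$j \left(-164\right) - 98 = \frac{1}{77} \left(-164\right) - 98 = - \frac{164}{77} - 98 = - \frac{7710}{77}$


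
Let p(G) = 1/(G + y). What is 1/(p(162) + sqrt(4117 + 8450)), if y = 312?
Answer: -474/2823503291 + 224676*sqrt(12567)/2823503291 ≈ 0.0089202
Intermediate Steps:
p(G) = 1/(312 + G) (p(G) = 1/(G + 312) = 1/(312 + G))
1/(p(162) + sqrt(4117 + 8450)) = 1/(1/(312 + 162) + sqrt(4117 + 8450)) = 1/(1/474 + sqrt(12567))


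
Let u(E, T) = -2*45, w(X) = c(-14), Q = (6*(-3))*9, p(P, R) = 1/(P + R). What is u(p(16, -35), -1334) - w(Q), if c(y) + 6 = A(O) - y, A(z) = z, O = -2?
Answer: -96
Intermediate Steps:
Q = -162 (Q = -18*9 = -162)
c(y) = -8 - y (c(y) = -6 + (-2 - y) = -8 - y)
w(X) = 6 (w(X) = -8 - 1*(-14) = -8 + 14 = 6)
u(E, T) = -90
u(p(16, -35), -1334) - w(Q) = -90 - 1*6 = -90 - 6 = -96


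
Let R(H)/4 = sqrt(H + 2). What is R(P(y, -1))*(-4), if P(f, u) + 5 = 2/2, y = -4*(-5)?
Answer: -16*I*sqrt(2) ≈ -22.627*I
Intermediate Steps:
y = 20
P(f, u) = -4 (P(f, u) = -5 + 2/2 = -5 + 2*(1/2) = -5 + 1 = -4)
R(H) = 4*sqrt(2 + H) (R(H) = 4*sqrt(H + 2) = 4*sqrt(2 + H))
R(P(y, -1))*(-4) = (4*sqrt(2 - 4))*(-4) = (4*sqrt(-2))*(-4) = (4*(I*sqrt(2)))*(-4) = (4*I*sqrt(2))*(-4) = -16*I*sqrt(2)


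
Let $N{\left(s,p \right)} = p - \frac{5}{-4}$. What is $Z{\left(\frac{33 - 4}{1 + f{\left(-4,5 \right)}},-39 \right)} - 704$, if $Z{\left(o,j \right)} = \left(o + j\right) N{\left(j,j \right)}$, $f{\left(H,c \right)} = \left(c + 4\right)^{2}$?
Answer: $\frac{247607}{328} \approx 754.9$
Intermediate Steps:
$f{\left(H,c \right)} = \left(4 + c\right)^{2}$
$N{\left(s,p \right)} = \frac{5}{4} + p$ ($N{\left(s,p \right)} = p - - \frac{5}{4} = p + \frac{5}{4} = \frac{5}{4} + p$)
$Z{\left(o,j \right)} = \left(\frac{5}{4} + j\right) \left(j + o\right)$ ($Z{\left(o,j \right)} = \left(o + j\right) \left(\frac{5}{4} + j\right) = \left(j + o\right) \left(\frac{5}{4} + j\right) = \left(\frac{5}{4} + j\right) \left(j + o\right)$)
$Z{\left(\frac{33 - 4}{1 + f{\left(-4,5 \right)}},-39 \right)} - 704 = \frac{\left(5 + 4 \left(-39\right)\right) \left(-39 + \frac{33 - 4}{1 + \left(4 + 5\right)^{2}}\right)}{4} - 704 = \frac{\left(5 - 156\right) \left(-39 + \frac{29}{1 + 9^{2}}\right)}{4} - 704 = \frac{1}{4} \left(-151\right) \left(-39 + \frac{29}{1 + 81}\right) - 704 = \frac{1}{4} \left(-151\right) \left(-39 + \frac{29}{82}\right) - 704 = \frac{1}{4} \left(-151\right) \left(- \frac{3169}{82}\right) - 704 = \frac{478519}{328} - 704 = \frac{247607}{328}$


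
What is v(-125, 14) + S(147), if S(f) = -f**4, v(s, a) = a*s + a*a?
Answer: -466950435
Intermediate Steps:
v(s, a) = a**2 + a*s (v(s, a) = a*s + a**2 = a**2 + a*s)
v(-125, 14) + S(147) = 14*(14 - 125) - 1*147**4 = 14*(-111) - 1*466948881 = -1554 - 466948881 = -466950435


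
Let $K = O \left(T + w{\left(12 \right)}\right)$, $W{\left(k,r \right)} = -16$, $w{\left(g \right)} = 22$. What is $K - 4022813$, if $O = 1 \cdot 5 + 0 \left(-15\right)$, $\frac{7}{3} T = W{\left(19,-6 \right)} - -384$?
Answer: $- \frac{28153401}{7} \approx -4.0219 \cdot 10^{6}$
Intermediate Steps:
$T = \frac{1104}{7}$ ($T = \frac{3 \left(-16 - -384\right)}{7} = \frac{3 \left(-16 + 384\right)}{7} = \frac{3}{7} \cdot 368 = \frac{1104}{7} \approx 157.71$)
$O = 5$ ($O = 5 + 0 = 5$)
$K = \frac{6290}{7}$ ($K = 5 \left(\frac{1104}{7} + 22\right) = 5 \cdot \frac{1258}{7} = \frac{6290}{7} \approx 898.57$)
$K - 4022813 = \frac{6290}{7} - 4022813 = - \frac{28153401}{7}$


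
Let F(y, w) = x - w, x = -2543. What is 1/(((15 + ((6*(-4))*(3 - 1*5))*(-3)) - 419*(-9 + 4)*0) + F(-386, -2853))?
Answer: 1/181 ≈ 0.0055249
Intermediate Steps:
F(y, w) = -2543 - w
1/(((15 + ((6*(-4))*(3 - 1*5))*(-3)) - 419*(-9 + 4)*0) + F(-386, -2853)) = 1/(((15 + ((6*(-4))*(3 - 1*5))*(-3)) - 419*(-9 + 4)*0) + (-2543 - 1*(-2853))) = 1/(((15 - 24*(3 - 5)*(-3)) - (-2095)*0) + (-2543 + 2853)) = 1/(((15 - 24*(-2)*(-3)) - 419*0) + 310) = 1/(((15 + 48*(-3)) + 0) + 310) = 1/(((15 - 144) + 0) + 310) = 1/((-129 + 0) + 310) = 1/(-129 + 310) = 1/181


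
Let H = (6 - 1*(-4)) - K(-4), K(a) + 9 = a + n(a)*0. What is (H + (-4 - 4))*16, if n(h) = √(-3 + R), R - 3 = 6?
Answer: 240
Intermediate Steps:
R = 9 (R = 3 + 6 = 9)
n(h) = √6 (n(h) = √(-3 + 9) = √6)
K(a) = -9 + a (K(a) = -9 + (a + √6*0) = -9 + (a + 0) = -9 + a)
H = 23 (H = (6 - 1*(-4)) - (-9 - 4) = (6 + 4) - 1*(-13) = 10 + 13 = 23)
(H + (-4 - 4))*16 = (23 + (-4 - 4))*16 = (23 - 8)*16 = 15*16 = 240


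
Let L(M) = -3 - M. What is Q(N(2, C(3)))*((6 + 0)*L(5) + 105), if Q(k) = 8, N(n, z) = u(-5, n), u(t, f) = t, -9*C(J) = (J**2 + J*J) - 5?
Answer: 456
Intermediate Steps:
C(J) = 5/9 - 2*J**2/9 (C(J) = -((J**2 + J*J) - 5)/9 = -((J**2 + J**2) - 5)/9 = -(2*J**2 - 5)/9 = -(-5 + 2*J**2)/9 = 5/9 - 2*J**2/9)
N(n, z) = -5
Q(N(2, C(3)))*((6 + 0)*L(5) + 105) = 8*((6 + 0)*(-3 - 1*5) + 105) = 8*(6*(-3 - 5) + 105) = 8*(6*(-8) + 105) = 8*(-48 + 105) = 8*57 = 456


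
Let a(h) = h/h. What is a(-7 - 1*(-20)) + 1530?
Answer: 1531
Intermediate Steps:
a(h) = 1
a(-7 - 1*(-20)) + 1530 = 1 + 1530 = 1531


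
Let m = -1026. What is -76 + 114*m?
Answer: -117040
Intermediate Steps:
-76 + 114*m = -76 + 114*(-1026) = -76 - 116964 = -117040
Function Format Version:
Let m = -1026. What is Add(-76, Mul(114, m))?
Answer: -117040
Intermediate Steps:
Add(-76, Mul(114, m)) = Add(-76, Mul(114, -1026)) = Add(-76, -116964) = -117040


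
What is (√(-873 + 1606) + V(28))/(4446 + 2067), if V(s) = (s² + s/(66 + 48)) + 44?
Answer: 47210/371241 + √733/6513 ≈ 0.13133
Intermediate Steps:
V(s) = 44 + s² + s/114 (V(s) = (s² + s/114) + 44 = 44 + s² + s/114)
(√(-873 + 1606) + V(28))/(4446 + 2067) = (√(-873 + 1606) + (44 + 28² + (1/114)*28))/(4446 + 2067) = (√733 + (44 + 784 + 14/57))/6513 = (√733 + 47210/57)*(1/6513) = (47210/57 + √733)*(1/6513) = 47210/371241 + √733/6513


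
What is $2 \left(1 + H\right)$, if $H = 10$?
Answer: $22$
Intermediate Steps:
$2 \left(1 + H\right) = 2 \left(1 + 10\right) = 2 \cdot 11 = 22$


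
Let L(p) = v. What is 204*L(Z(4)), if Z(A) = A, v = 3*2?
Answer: 1224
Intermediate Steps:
v = 6
L(p) = 6
204*L(Z(4)) = 204*6 = 1224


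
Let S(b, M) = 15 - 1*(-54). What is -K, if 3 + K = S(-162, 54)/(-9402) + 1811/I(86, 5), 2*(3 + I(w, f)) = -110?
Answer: 1555581/45443 ≈ 34.231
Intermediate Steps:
I(w, f) = -58 (I(w, f) = -3 + (1/2)*(-110) = -3 - 55 = -58)
S(b, M) = 69 (S(b, M) = 15 + 54 = 69)
K = -1555581/45443 (K = -3 + (69/(-9402) + 1811/(-58)) = -3 + (69*(-1/9402) + 1811*(-1/58)) = -3 + (-23/3134 - 1811/58) = -3 - 1419252/45443 = -1555581/45443 ≈ -34.231)
-K = -1*(-1555581/45443) = 1555581/45443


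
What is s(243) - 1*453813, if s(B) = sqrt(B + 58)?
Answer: -453813 + sqrt(301) ≈ -4.5380e+5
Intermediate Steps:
s(B) = sqrt(58 + B)
s(243) - 1*453813 = sqrt(58 + 243) - 1*453813 = sqrt(301) - 453813 = -453813 + sqrt(301)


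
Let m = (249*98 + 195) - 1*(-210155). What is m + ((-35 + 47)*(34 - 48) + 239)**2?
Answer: 239793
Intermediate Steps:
m = 234752 (m = (24402 + 195) + 210155 = 24597 + 210155 = 234752)
m + ((-35 + 47)*(34 - 48) + 239)**2 = 234752 + ((-35 + 47)*(34 - 48) + 239)**2 = 234752 + (12*(-14) + 239)**2 = 234752 + (-168 + 239)**2 = 234752 + 71**2 = 234752 + 5041 = 239793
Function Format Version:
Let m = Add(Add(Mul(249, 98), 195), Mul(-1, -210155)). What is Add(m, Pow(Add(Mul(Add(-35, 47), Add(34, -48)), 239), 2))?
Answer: 239793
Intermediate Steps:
m = 234752 (m = Add(Add(24402, 195), 210155) = Add(24597, 210155) = 234752)
Add(m, Pow(Add(Mul(Add(-35, 47), Add(34, -48)), 239), 2)) = Add(234752, Pow(Add(Mul(Add(-35, 47), Add(34, -48)), 239), 2)) = Add(234752, Pow(Add(Mul(12, -14), 239), 2)) = Add(234752, Pow(Add(-168, 239), 2)) = Add(234752, Pow(71, 2)) = Add(234752, 5041) = 239793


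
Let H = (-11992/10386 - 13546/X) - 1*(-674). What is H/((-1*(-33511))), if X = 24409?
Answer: 85216800796/4247718204807 ≈ 0.020062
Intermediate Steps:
H = 85216800796/126755937 (H = (-11992/10386 - 13546/24409) - 1*(-674) = (-11992*1/10386 - 13546*1/24409) + 674 = (-5996/5193 - 13546/24409) + 674 = -216700742/126755937 + 674 = 85216800796/126755937 ≈ 672.29)
H/((-1*(-33511))) = 85216800796/(126755937*((-1*(-33511)))) = (85216800796/126755937)/33511 = (85216800796/126755937)*(1/33511) = 85216800796/4247718204807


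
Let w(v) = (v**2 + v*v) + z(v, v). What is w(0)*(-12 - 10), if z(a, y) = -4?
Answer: 88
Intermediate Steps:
w(v) = -4 + 2*v**2 (w(v) = (v**2 + v*v) - 4 = (v**2 + v**2) - 4 = 2*v**2 - 4 = -4 + 2*v**2)
w(0)*(-12 - 10) = (-4 + 2*0**2)*(-12 - 10) = (-4 + 2*0)*(-22) = (-4 + 0)*(-22) = -4*(-22) = 88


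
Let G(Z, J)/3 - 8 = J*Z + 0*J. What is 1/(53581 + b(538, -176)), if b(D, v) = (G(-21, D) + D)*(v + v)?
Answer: 1/11786445 ≈ 8.4843e-8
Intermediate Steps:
G(Z, J) = 24 + 3*J*Z (G(Z, J) = 24 + 3*(J*Z + 0*J) = 24 + 3*(J*Z + 0) = 24 + 3*(J*Z) = 24 + 3*J*Z)
b(D, v) = 2*v*(24 - 62*D) (b(D, v) = ((24 + 3*D*(-21)) + D)*(v + v) = ((24 - 63*D) + D)*(2*v) = (24 - 62*D)*(2*v) = 2*v*(24 - 62*D))
1/(53581 + b(538, -176)) = 1/(53581 + 4*(-176)*(12 - 31*538)) = 1/(53581 + 4*(-176)*(12 - 16678)) = 1/(53581 + 4*(-176)*(-16666)) = 1/(53581 + 11732864) = 1/11786445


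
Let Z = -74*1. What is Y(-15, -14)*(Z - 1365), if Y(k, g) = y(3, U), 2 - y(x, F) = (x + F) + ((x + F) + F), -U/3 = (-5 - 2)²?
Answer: -628843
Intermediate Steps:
U = -147 (U = -3*(-5 - 2)² = -3*(-7)² = -3*49 = -147)
y(x, F) = 2 - 3*F - 2*x (y(x, F) = 2 - ((x + F) + ((x + F) + F)) = 2 - ((F + x) + ((F + x) + F)) = 2 - ((F + x) + (x + 2*F)) = 2 - (2*x + 3*F) = 2 + (-3*F - 2*x) = 2 - 3*F - 2*x)
Z = -74
Y(k, g) = 437 (Y(k, g) = 2 - 3*(-147) - 2*3 = 2 + 441 - 6 = 437)
Y(-15, -14)*(Z - 1365) = 437*(-74 - 1365) = 437*(-1439) = -628843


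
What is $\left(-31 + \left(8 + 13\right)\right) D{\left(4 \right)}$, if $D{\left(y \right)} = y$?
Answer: $-40$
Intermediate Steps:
$\left(-31 + \left(8 + 13\right)\right) D{\left(4 \right)} = \left(-31 + \left(8 + 13\right)\right) 4 = \left(-31 + 21\right) 4 = \left(-10\right) 4 = -40$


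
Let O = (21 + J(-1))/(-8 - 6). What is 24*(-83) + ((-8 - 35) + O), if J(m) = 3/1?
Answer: -14257/7 ≈ -2036.7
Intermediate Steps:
J(m) = 3 (J(m) = 3*1 = 3)
O = -12/7 (O = (21 + 3)/(-8 - 6) = 24/(-14) = 24*(-1/14) = -12/7 ≈ -1.7143)
24*(-83) + ((-8 - 35) + O) = 24*(-83) + ((-8 - 35) - 12/7) = -1992 + (-43 - 12/7) = -1992 - 313/7 = -14257/7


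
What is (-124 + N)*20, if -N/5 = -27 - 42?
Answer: 4420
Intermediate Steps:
N = 345 (N = -5*(-27 - 42) = -5*(-69) = 345)
(-124 + N)*20 = (-124 + 345)*20 = 221*20 = 4420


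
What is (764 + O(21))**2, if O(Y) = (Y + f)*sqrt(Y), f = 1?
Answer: 593860 + 33616*sqrt(21) ≈ 7.4791e+5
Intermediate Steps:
O(Y) = sqrt(Y)*(1 + Y) (O(Y) = (Y + 1)*sqrt(Y) = (1 + Y)*sqrt(Y) = sqrt(Y)*(1 + Y))
(764 + O(21))**2 = (764 + sqrt(21)*(1 + 21))**2 = (764 + sqrt(21)*22)**2 = (764 + 22*sqrt(21))**2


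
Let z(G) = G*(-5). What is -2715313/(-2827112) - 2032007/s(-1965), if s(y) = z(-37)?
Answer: -5744209040879/523015720 ≈ -10983.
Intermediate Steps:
z(G) = -5*G
s(y) = 185 (s(y) = -5*(-37) = 185)
-2715313/(-2827112) - 2032007/s(-1965) = -2715313/(-2827112) - 2032007/185 = -2715313*(-1/2827112) - 2032007*1/185 = 2715313/2827112 - 2032007/185 = -5744209040879/523015720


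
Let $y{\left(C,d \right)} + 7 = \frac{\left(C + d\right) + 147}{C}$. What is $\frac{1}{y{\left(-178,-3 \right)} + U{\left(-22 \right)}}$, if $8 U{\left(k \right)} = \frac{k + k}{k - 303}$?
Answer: $- \frac{57850}{392921} \approx -0.14723$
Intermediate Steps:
$y{\left(C,d \right)} = -7 + \frac{147 + C + d}{C}$ ($y{\left(C,d \right)} = -7 + \frac{\left(C + d\right) + 147}{C} = -7 + \frac{147 + C + d}{C}$)
$U{\left(k \right)} = \frac{k}{4 \left(-303 + k\right)}$ ($U{\left(k \right)} = \frac{\left(k + k\right) \frac{1}{k - 303}}{8} = \frac{2 k \frac{1}{-303 + k}}{8} = \frac{k}{4 \left(-303 + k\right)}$)
$\frac{1}{y{\left(-178,-3 \right)} + U{\left(-22 \right)}} = \frac{1}{\frac{147 - 3 - -1068}{-178} + \frac{1}{4} \left(-22\right) \frac{1}{-303 - 22}} = \frac{1}{- \frac{147 - 3 + 1068}{178} + \frac{1}{4} \left(-22\right) \frac{1}{-325}} = \frac{1}{\left(- \frac{1}{178}\right) 1212 + \frac{1}{4} \left(-22\right) \left(- \frac{1}{325}\right)} = \frac{1}{- \frac{606}{89} + \frac{11}{650}} = \frac{1}{- \frac{392921}{57850}} = - \frac{57850}{392921}$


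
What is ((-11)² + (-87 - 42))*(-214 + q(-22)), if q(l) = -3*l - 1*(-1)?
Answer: 1176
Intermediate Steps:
q(l) = 1 - 3*l (q(l) = -3*l + 1 = 1 - 3*l)
((-11)² + (-87 - 42))*(-214 + q(-22)) = ((-11)² + (-87 - 42))*(-214 + (1 - 3*(-22))) = (121 - 129)*(-214 + (1 + 66)) = -8*(-214 + 67) = -8*(-147) = 1176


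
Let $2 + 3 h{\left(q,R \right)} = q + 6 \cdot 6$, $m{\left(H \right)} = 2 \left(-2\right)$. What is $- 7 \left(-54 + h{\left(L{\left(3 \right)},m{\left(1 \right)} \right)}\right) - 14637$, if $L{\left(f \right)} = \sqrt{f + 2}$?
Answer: $- \frac{43015}{3} - \frac{7 \sqrt{5}}{3} \approx -14344.0$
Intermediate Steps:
$m{\left(H \right)} = -4$
$L{\left(f \right)} = \sqrt{2 + f}$
$h{\left(q,R \right)} = \frac{34}{3} + \frac{q}{3}$ ($h{\left(q,R \right)} = - \frac{2}{3} + \frac{q + 6 \cdot 6}{3} = - \frac{2}{3} + \frac{q + 36}{3} = - \frac{2}{3} + \frac{36 + q}{3} = - \frac{2}{3} + \left(12 + \frac{q}{3}\right) = \frac{34}{3} + \frac{q}{3}$)
$- 7 \left(-54 + h{\left(L{\left(3 \right)},m{\left(1 \right)} \right)}\right) - 14637 = - 7 \left(-54 + \left(\frac{34}{3} + \frac{\sqrt{2 + 3}}{3}\right)\right) - 14637 = - 7 \left(-54 + \left(\frac{34}{3} + \frac{\sqrt{5}}{3}\right)\right) - 14637 = - 7 \left(- \frac{128}{3} + \frac{\sqrt{5}}{3}\right) - 14637 = \left(\frac{896}{3} - \frac{7 \sqrt{5}}{3}\right) - 14637 = - \frac{43015}{3} - \frac{7 \sqrt{5}}{3}$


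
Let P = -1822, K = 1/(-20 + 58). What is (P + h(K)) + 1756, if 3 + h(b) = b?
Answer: -2621/38 ≈ -68.974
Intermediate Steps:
K = 1/38 ≈ 0.026316
h(b) = -3 + b
(P + h(K)) + 1756 = (-1822 + (-3 + 1/38)) + 1756 = (-1822 - 113/38) + 1756 = -69349/38 + 1756 = -2621/38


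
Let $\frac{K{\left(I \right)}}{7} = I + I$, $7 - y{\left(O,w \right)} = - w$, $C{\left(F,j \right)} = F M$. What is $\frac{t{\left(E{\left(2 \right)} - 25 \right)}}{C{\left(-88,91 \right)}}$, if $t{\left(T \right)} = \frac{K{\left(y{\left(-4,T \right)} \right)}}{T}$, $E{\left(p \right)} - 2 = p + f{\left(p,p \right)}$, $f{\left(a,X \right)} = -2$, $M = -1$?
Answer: $\frac{28}{253} \approx 0.11067$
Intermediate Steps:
$C{\left(F,j \right)} = - F$ ($C{\left(F,j \right)} = F \left(-1\right) = - F$)
$E{\left(p \right)} = p$ ($E{\left(p \right)} = 2 + \left(p - 2\right) = 2 + \left(-2 + p\right) = p$)
$y{\left(O,w \right)} = 7 + w$ ($y{\left(O,w \right)} = 7 - - w = 7 + w$)
$K{\left(I \right)} = 14 I$ ($K{\left(I \right)} = 7 \left(I + I\right) = 7 \cdot 2 I = 14 I$)
$t{\left(T \right)} = \frac{98 + 14 T}{T}$ ($t{\left(T \right)} = \frac{14 \left(7 + T\right)}{T} = \frac{98 + 14 T}{T}$)
$\frac{t{\left(E{\left(2 \right)} - 25 \right)}}{C{\left(-88,91 \right)}} = \frac{14 + \frac{98}{2 - 25}}{\left(-1\right) \left(-88\right)} = \frac{14 + \frac{98}{2 - 25}}{88} = \left(14 + \frac{98}{-23}\right) \frac{1}{88} = \left(14 + 98 \left(- \frac{1}{23}\right)\right) \frac{1}{88} = \left(14 - \frac{98}{23}\right) \frac{1}{88} = \frac{224}{23} \cdot \frac{1}{88} = \frac{28}{253}$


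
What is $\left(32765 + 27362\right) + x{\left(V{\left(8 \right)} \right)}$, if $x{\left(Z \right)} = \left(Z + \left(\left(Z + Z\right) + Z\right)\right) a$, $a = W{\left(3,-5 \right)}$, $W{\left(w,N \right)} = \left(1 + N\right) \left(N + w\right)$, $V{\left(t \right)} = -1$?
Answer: $60095$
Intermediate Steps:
$a = 8$ ($a = -5 + 3 + \left(-5\right)^{2} - 15 = -5 + 3 + 25 - 15 = 8$)
$x{\left(Z \right)} = 32 Z$ ($x{\left(Z \right)} = \left(Z + \left(\left(Z + Z\right) + Z\right)\right) 8 = \left(Z + \left(2 Z + Z\right)\right) 8 = \left(Z + 3 Z\right) 8 = 4 Z 8 = 32 Z$)
$\left(32765 + 27362\right) + x{\left(V{\left(8 \right)} \right)} = \left(32765 + 27362\right) + 32 \left(-1\right) = 60127 - 32 = 60095$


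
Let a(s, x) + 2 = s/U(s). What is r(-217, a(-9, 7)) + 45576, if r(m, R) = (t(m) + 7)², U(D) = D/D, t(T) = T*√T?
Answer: -10172688 - 3038*I*√217 ≈ -1.0173e+7 - 44753.0*I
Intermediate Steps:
t(T) = T^(3/2)
U(D) = 1
a(s, x) = -2 + s (a(s, x) = -2 + s/1 = -2 + s*1 = -2 + s)
r(m, R) = (7 + m^(3/2))² (r(m, R) = (m^(3/2) + 7)² = (7 + m^(3/2))²)
r(-217, a(-9, 7)) + 45576 = (7 + (-217)^(3/2))² + 45576 = (7 - 217*I*√217)² + 45576 = 45576 + (7 - 217*I*√217)²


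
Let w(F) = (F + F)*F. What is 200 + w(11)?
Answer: 442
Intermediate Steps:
w(F) = 2*F² (w(F) = (2*F)*F = 2*F²)
200 + w(11) = 200 + 2*11² = 200 + 2*121 = 200 + 242 = 442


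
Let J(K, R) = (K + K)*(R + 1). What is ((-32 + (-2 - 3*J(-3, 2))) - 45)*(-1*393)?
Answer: 9825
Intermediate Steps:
J(K, R) = 2*K*(1 + R) (J(K, R) = (2*K)*(1 + R) = 2*K*(1 + R))
((-32 + (-2 - 3*J(-3, 2))) - 45)*(-1*393) = ((-32 + (-2 - 6*(-3)*(1 + 2))) - 45)*(-1*393) = ((-32 + (-2 - 6*(-3)*3)) - 45)*(-393) = ((-32 + (-2 - 3*(-18))) - 45)*(-393) = ((-32 + (-2 + 54)) - 45)*(-393) = ((-32 + 52) - 45)*(-393) = (20 - 45)*(-393) = -25*(-393) = 9825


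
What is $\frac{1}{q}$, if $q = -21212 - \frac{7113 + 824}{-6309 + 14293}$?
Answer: $- \frac{7984}{169364545} \approx -4.7141 \cdot 10^{-5}$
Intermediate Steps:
$q = - \frac{169364545}{7984}$ ($q = -21212 - \frac{7937}{7984} = - \frac{169364545}{7984} \approx -21213.0$)
$\frac{1}{q} = \frac{1}{- \frac{169364545}{7984}} = - \frac{7984}{169364545}$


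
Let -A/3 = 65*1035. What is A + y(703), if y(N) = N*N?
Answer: 292384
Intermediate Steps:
y(N) = N²
A = -201825 (A = -195*1035 = -3*67275 = -201825)
A + y(703) = -201825 + 703² = -201825 + 494209 = 292384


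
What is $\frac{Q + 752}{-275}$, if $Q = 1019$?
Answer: $- \frac{161}{25} \approx -6.44$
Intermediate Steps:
$\frac{Q + 752}{-275} = \frac{1019 + 752}{-275} = \left(- \frac{1}{275}\right) 1771 = - \frac{161}{25}$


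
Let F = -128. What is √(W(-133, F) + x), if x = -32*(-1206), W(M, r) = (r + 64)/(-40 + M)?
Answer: 64*√281990/173 ≈ 196.45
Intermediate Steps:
W(M, r) = (64 + r)/(-40 + M)
x = 38592
√(W(-133, F) + x) = √((64 - 128)/(-40 - 133) + 38592) = √(-64/(-173) + 38592) = √(-1/173*(-64) + 38592) = √(64/173 + 38592) = √(6676480/173) = 64*√281990/173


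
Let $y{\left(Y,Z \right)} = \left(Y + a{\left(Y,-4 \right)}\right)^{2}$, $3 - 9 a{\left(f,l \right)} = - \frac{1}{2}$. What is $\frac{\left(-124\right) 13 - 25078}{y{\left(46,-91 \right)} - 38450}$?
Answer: $\frac{1729512}{2352115} \approx 0.7353$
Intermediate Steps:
$a{\left(f,l \right)} = \frac{7}{18}$ ($a{\left(f,l \right)} = \frac{1}{3} - \frac{\left(-1\right) \frac{1}{2}}{9} = \frac{1}{3} - - \frac{1}{18} = \frac{1}{3} + \frac{1}{18} = \frac{7}{18}$)
$y{\left(Y,Z \right)} = \left(\frac{7}{18} + Y\right)^{2}$ ($y{\left(Y,Z \right)} = \left(Y + \frac{7}{18}\right)^{2} = \left(\frac{7}{18} + Y\right)^{2}$)
$\frac{\left(-124\right) 13 - 25078}{y{\left(46,-91 \right)} - 38450} = \frac{\left(-124\right) 13 - 25078}{\frac{\left(7 + 18 \cdot 46\right)^{2}}{324} - 38450} = \frac{-1612 - 25078}{\frac{\left(7 + 828\right)^{2}}{324} - 38450} = - \frac{26690}{\frac{835^{2}}{324} - 38450} = - \frac{26690}{\frac{1}{324} \cdot 697225 - 38450} = - \frac{26690}{\frac{697225}{324} - 38450} = - \frac{26690}{- \frac{11760575}{324}} = \left(-26690\right) \left(- \frac{324}{11760575}\right) = \frac{1729512}{2352115}$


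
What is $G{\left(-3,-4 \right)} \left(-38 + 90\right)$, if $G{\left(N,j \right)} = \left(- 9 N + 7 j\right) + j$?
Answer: $-260$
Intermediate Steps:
$G{\left(N,j \right)} = - 9 N + 8 j$
$G{\left(-3,-4 \right)} \left(-38 + 90\right) = \left(\left(-9\right) \left(-3\right) + 8 \left(-4\right)\right) \left(-38 + 90\right) = \left(27 - 32\right) 52 = \left(-5\right) 52 = -260$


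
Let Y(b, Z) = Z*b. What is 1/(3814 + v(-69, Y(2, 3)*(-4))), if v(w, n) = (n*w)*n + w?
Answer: -1/35999 ≈ -2.7779e-5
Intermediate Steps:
v(w, n) = w + w*n**2 (v(w, n) = w*n**2 + w = w + w*n**2)
1/(3814 + v(-69, Y(2, 3)*(-4))) = 1/(3814 - 69*(1 + ((3*2)*(-4))**2)) = 1/(3814 - 69*(1 + (6*(-4))**2)) = 1/(3814 - 69*(1 + (-24)**2)) = 1/(3814 - 69*(1 + 576)) = 1/(3814 - 69*577) = 1/(3814 - 39813) = 1/(-35999) = -1/35999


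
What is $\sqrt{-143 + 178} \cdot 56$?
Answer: $56 \sqrt{35} \approx 331.3$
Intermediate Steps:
$\sqrt{-143 + 178} \cdot 56 = \sqrt{35} \cdot 56 = 56 \sqrt{35}$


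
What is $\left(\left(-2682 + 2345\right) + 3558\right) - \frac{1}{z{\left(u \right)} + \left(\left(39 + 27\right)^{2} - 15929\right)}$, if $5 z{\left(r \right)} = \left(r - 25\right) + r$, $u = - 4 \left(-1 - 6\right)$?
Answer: $\frac{186283319}{57834} \approx 3221.0$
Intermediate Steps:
$u = 28$ ($u = \left(-4\right) \left(-7\right) = 28$)
$z{\left(r \right)} = -5 + \frac{2 r}{5}$ ($z{\left(r \right)} = \frac{\left(r - 25\right) + r}{5} = \frac{\left(-25 + r\right) + r}{5} = \frac{-25 + 2 r}{5} = -5 + \frac{2 r}{5}$)
$\left(\left(-2682 + 2345\right) + 3558\right) - \frac{1}{z{\left(u \right)} + \left(\left(39 + 27\right)^{2} - 15929\right)} = \left(\left(-2682 + 2345\right) + 3558\right) - \frac{1}{\left(-5 + \frac{2}{5} \cdot 28\right) + \left(\left(39 + 27\right)^{2} - 15929\right)} = \left(-337 + 3558\right) - \frac{1}{\left(-5 + \frac{56}{5}\right) - \left(15929 - 66^{2}\right)} = 3221 - \frac{1}{\frac{31}{5} + \left(4356 - 15929\right)} = 3221 - \frac{1}{\frac{31}{5} - 11573} = 3221 - \frac{1}{- \frac{57834}{5}} = 3221 - - \frac{5}{57834} = 3221 + \frac{5}{57834} = \frac{186283319}{57834}$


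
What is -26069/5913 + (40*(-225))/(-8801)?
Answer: -176216269/52040313 ≈ -3.3862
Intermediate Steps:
-26069/5913 + (40*(-225))/(-8801) = -26069*1/5913 - 9000*(-1/8801) = -26069/5913 + 9000/8801 = -176216269/52040313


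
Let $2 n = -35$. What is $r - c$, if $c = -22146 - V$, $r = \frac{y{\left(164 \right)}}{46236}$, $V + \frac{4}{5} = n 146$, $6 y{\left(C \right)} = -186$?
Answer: $\frac{4528862281}{231180} \approx 19590.0$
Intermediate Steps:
$n = - \frac{35}{2}$ ($n = \frac{1}{2} \left(-35\right) = - \frac{35}{2} \approx -17.5$)
$y{\left(C \right)} = -31$ ($y{\left(C \right)} = \frac{1}{6} \left(-186\right) = -31$)
$V = - \frac{12779}{5}$ ($V = - \frac{4}{5} - 2555 = - \frac{12779}{5} \approx -2555.8$)
$r = - \frac{31}{46236} \approx -0.00067047$
$c = - \frac{97951}{5}$ ($c = -22146 - - \frac{12779}{5} = -22146 + \frac{12779}{5} = - \frac{97951}{5} \approx -19590.0$)
$r - c = - \frac{31}{46236} - - \frac{97951}{5} = - \frac{31}{46236} + \frac{97951}{5} = \frac{4528862281}{231180}$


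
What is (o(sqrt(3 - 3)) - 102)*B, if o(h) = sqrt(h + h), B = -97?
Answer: 9894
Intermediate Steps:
o(h) = sqrt(2)*sqrt(h) (o(h) = sqrt(2*h) = sqrt(2)*sqrt(h))
(o(sqrt(3 - 3)) - 102)*B = (sqrt(2)*sqrt(sqrt(3 - 3)) - 102)*(-97) = (sqrt(2)*sqrt(sqrt(0)) - 102)*(-97) = (sqrt(2)*sqrt(0) - 102)*(-97) = (sqrt(2)*0 - 102)*(-97) = (0 - 102)*(-97) = -102*(-97) = 9894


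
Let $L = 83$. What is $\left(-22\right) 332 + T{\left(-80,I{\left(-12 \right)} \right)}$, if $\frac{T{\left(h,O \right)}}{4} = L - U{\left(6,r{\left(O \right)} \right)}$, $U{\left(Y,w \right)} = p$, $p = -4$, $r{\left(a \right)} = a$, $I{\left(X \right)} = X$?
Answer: $-6956$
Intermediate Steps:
$U{\left(Y,w \right)} = -4$
$T{\left(h,O \right)} = 348$ ($T{\left(h,O \right)} = 4 \left(83 - -4\right) = 4 \left(83 + 4\right) = 4 \cdot 87 = 348$)
$\left(-22\right) 332 + T{\left(-80,I{\left(-12 \right)} \right)} = \left(-22\right) 332 + 348 = -7304 + 348 = -6956$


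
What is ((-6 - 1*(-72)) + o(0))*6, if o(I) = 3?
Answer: 414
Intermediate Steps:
((-6 - 1*(-72)) + o(0))*6 = ((-6 - 1*(-72)) + 3)*6 = ((-6 + 72) + 3)*6 = (66 + 3)*6 = 69*6 = 414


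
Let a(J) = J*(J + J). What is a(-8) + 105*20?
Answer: 2228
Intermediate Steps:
a(J) = 2*J**2 (a(J) = J*(2*J) = 2*J**2)
a(-8) + 105*20 = 2*(-8)**2 + 105*20 = 2*64 + 2100 = 128 + 2100 = 2228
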